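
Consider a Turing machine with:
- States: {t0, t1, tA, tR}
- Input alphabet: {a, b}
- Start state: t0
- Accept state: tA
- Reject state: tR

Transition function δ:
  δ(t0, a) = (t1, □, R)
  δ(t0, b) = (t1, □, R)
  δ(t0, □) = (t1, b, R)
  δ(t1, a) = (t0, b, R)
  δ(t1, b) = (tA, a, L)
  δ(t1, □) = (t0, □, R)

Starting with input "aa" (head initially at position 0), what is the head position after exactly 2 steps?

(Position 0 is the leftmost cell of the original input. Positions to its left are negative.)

Execution trace (head position shown):
Step 0: [t0]aa  (head at position 0)
Step 1: move right → □[t1]a  (head at position 1)
Step 2: move right → □b[t0]□  (head at position 2)

After 2 steps, the head is at position 2.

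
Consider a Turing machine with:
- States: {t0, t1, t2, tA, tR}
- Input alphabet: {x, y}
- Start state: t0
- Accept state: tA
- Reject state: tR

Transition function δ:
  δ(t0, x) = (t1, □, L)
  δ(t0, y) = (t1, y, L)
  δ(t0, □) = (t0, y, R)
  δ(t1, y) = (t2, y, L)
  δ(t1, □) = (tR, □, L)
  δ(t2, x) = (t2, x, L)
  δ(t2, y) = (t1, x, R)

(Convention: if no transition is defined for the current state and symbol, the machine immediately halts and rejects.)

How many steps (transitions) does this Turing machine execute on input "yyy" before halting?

Execution trace:
Initial: [t0]yyy
Step 1: δ(t0, y) = (t1, y, L) → [t1]□yyy
Step 2: δ(t1, □) = (tR, □, L) → [tR]□□yyy

The machine reaches the reject state tR and halts.

The machine executed 2 steps before halting.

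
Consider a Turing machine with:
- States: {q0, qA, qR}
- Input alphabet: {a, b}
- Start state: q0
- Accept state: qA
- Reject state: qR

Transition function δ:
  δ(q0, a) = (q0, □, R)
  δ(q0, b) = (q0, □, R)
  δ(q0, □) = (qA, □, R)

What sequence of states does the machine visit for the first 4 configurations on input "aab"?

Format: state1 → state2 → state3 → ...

Execution trace:
Initial: [q0]aab
Step 1: δ(q0, a) = (q0, □, R) → □[q0]ab
Step 2: δ(q0, a) = (q0, □, R) → □□[q0]b
Step 3: δ(q0, b) = (q0, □, R) → □□□[q0]□

State sequence: q0 → q0 → q0 → q0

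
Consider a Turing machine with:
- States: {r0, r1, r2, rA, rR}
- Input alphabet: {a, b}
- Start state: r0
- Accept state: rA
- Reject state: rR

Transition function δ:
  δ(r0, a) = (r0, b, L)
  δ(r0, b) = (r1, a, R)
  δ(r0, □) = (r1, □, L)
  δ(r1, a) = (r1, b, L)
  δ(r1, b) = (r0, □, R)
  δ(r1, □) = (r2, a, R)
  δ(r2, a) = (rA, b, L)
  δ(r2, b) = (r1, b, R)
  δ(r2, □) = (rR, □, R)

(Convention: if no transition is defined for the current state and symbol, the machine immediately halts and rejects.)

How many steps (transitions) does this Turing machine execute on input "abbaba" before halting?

Execution trace:
Initial: [r0]abbaba
Step 1: δ(r0, a) = (r0, b, L) → [r0]□bbbaba
Step 2: δ(r0, □) = (r1, □, L) → [r1]□□bbbaba
Step 3: δ(r1, □) = (r2, a, R) → a[r2]□bbbaba
Step 4: δ(r2, □) = (rR, □, R) → a□[rR]bbbaba

The machine reaches the reject state rR and halts.

The machine executed 4 steps before halting.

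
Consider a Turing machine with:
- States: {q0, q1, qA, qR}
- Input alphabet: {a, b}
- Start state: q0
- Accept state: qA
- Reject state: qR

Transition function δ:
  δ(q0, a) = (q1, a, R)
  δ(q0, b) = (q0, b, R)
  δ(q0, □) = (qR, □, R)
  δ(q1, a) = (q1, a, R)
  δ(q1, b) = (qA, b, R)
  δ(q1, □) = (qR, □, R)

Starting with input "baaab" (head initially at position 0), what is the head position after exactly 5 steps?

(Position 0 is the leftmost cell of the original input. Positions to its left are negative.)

Execution trace (head position shown):
Step 0: [q0]baaab  (head at position 0)
Step 1: move right → b[q0]aaab  (head at position 1)
Step 2: move right → ba[q1]aab  (head at position 2)
Step 3: move right → baa[q1]ab  (head at position 3)
Step 4: move right → baaa[q1]b  (head at position 4)
Step 5: move right → baaab[qA]□  (head at position 5)

After 5 steps, the head is at position 5.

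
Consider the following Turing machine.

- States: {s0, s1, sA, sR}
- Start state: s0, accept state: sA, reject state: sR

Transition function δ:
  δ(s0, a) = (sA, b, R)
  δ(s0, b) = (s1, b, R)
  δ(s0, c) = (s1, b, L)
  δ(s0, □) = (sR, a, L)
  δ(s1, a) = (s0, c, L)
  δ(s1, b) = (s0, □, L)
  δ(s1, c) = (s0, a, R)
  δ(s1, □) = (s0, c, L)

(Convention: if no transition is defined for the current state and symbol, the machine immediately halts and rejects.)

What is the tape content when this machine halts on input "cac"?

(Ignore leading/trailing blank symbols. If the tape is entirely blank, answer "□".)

Execution trace:
Initial: [s0]cac
Step 1: δ(s0, c) = (s1, b, L) → [s1]□bac
Step 2: δ(s1, □) = (s0, c, L) → [s0]□cbac
Step 3: δ(s0, □) = (sR, a, L) → [sR]□acbac

The machine reaches the reject state sR and halts.

Final tape (ignoring leading/trailing blanks): acbac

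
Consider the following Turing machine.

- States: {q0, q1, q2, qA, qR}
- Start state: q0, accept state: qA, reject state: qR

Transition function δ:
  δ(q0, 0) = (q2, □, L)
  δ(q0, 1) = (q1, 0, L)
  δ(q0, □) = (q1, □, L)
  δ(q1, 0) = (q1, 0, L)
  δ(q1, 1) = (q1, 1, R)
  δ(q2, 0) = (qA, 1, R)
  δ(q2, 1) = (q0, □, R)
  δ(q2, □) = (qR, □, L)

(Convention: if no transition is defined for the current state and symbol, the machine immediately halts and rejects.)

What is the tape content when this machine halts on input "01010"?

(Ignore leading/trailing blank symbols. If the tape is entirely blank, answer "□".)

Execution trace:
Initial: [q0]01010
Step 1: δ(q0, 0) = (q2, □, L) → [q2]□□1010
Step 2: δ(q2, □) = (qR, □, L) → [qR]□□□1010

The machine reaches the reject state qR and halts.

Final tape (ignoring leading/trailing blanks): 1010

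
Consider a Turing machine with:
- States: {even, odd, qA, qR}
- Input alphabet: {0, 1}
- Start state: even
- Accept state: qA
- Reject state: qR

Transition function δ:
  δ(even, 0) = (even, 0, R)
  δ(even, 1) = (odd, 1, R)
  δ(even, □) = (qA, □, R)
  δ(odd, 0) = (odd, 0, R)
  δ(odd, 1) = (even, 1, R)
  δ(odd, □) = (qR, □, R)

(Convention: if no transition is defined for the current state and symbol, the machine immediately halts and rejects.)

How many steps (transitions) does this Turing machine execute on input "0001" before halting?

Execution trace:
Initial: [even]0001
Step 1: δ(even, 0) = (even, 0, R) → 0[even]001
Step 2: δ(even, 0) = (even, 0, R) → 00[even]01
Step 3: δ(even, 0) = (even, 0, R) → 000[even]1
Step 4: δ(even, 1) = (odd, 1, R) → 0001[odd]□
Step 5: δ(odd, □) = (qR, □, R) → 0001□[qR]□

The machine reaches the reject state qR and halts.

The machine executed 5 steps before halting.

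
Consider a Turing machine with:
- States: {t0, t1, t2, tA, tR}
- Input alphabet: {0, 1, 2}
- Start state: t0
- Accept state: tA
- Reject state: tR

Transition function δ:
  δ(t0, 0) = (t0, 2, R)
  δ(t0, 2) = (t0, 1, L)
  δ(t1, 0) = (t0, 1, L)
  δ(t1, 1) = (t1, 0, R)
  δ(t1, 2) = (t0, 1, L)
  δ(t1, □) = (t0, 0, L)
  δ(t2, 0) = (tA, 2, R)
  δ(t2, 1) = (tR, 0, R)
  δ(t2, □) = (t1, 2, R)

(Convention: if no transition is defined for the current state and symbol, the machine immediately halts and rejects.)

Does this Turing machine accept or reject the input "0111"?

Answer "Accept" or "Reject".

Execution trace:
Initial: [t0]0111
Step 1: δ(t0, 0) = (t0, 2, R) → 2[t0]111

No transition is defined for δ(t0, 1). By convention the machine halts and rejects.

Answer: Reject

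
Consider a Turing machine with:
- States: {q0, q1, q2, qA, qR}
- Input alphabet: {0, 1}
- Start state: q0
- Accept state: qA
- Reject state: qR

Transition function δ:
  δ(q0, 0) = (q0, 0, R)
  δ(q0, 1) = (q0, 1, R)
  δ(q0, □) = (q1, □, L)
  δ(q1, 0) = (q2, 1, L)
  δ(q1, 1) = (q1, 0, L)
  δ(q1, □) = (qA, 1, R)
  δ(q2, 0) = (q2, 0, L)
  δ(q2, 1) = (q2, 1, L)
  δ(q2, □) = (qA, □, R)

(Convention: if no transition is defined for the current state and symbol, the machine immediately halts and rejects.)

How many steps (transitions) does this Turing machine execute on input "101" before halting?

Execution trace:
Initial: [q0]101
Step 1: δ(q0, 1) = (q0, 1, R) → 1[q0]01
Step 2: δ(q0, 0) = (q0, 0, R) → 10[q0]1
Step 3: δ(q0, 1) = (q0, 1, R) → 101[q0]□
Step 4: δ(q0, □) = (q1, □, L) → 10[q1]1□
Step 5: δ(q1, 1) = (q1, 0, L) → 1[q1]00□
Step 6: δ(q1, 0) = (q2, 1, L) → [q2]110□
Step 7: δ(q2, 1) = (q2, 1, L) → [q2]□110□
Step 8: δ(q2, □) = (qA, □, R) → □[qA]110□

The machine reaches the accept state qA and halts.

The machine executed 8 steps before halting.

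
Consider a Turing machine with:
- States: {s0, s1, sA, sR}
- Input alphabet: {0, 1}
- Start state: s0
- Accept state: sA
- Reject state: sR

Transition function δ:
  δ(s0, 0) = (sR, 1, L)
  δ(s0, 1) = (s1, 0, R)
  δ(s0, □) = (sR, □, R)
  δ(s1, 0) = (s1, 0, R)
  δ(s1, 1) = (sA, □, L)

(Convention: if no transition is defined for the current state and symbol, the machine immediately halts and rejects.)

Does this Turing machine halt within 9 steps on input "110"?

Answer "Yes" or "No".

Execution trace:
Initial: [s0]110
Step 1: δ(s0, 1) = (s1, 0, R) → 0[s1]10
Step 2: δ(s1, 1) = (sA, □, L) → [sA]0□0

The machine reaches the accept state sA and halts.
The machine halted after 2 steps (within the 9-step bound).

Answer: Yes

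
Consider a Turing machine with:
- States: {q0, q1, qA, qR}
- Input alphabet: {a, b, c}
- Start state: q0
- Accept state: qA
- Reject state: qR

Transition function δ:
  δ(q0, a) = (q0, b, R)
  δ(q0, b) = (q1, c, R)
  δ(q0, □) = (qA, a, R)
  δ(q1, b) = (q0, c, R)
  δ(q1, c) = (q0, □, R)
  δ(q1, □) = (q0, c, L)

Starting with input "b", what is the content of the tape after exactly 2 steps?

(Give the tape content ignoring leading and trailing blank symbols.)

Execution trace:
Initial: [q0]b
Step 1: δ(q0, b) = (q1, c, R) → c[q1]□
Step 2: δ(q1, □) = (q0, c, L) → [q0]cc

No transition is defined for δ(q0, c). By convention the machine halts and rejects.

After 2 steps, the tape (ignoring leading/trailing blanks) is: cc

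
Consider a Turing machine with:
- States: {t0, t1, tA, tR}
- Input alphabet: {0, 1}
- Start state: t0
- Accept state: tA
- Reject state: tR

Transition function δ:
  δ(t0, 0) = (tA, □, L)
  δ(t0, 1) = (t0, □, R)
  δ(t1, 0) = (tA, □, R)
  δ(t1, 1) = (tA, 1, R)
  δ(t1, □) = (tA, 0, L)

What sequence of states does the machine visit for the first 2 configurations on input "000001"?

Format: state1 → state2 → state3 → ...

Execution trace:
Initial: [t0]000001
Step 1: δ(t0, 0) = (tA, □, L) → [tA]□□00001

The machine reaches the accept state tA and halts.

State sequence: t0 → tA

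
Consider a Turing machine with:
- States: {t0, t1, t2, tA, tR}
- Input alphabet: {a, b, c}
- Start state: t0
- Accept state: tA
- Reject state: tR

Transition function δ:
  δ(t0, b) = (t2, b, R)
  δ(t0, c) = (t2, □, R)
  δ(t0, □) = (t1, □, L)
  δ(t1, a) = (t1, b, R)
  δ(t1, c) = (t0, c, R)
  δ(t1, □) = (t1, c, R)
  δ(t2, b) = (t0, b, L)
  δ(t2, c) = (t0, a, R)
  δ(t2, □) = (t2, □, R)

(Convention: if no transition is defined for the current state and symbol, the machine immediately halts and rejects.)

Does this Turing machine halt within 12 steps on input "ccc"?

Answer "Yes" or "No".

Execution trace:
Initial: [t0]ccc
Step 1: δ(t0, c) = (t2, □, R) → □[t2]cc
Step 2: δ(t2, c) = (t0, a, R) → □a[t0]c
Step 3: δ(t0, c) = (t2, □, R) → □a□[t2]□
Step 4: δ(t2, □) = (t2, □, R) → □a□□[t2]□
Step 5: δ(t2, □) = (t2, □, R) → □a□□□[t2]□
Step 6: δ(t2, □) = (t2, □, R) → □a□□□□[t2]□
Step 7: δ(t2, □) = (t2, □, R) → □a□□□□□[t2]□
Step 8: δ(t2, □) = (t2, □, R) → □a□□□□□□[t2]□
Step 9: δ(t2, □) = (t2, □, R) → □a□□□□□□□[t2]□
Step 10: δ(t2, □) = (t2, □, R) → □a□□□□□□□□[t2]□
Step 11: δ(t2, □) = (t2, □, R) → □a□□□□□□□□□[t2]□
Step 12: δ(t2, □) = (t2, □, R) → □a□□□□□□□□□□[t2]□

The machine has not reached a halting state after 12 steps.
The machine did not halt within the 12-step bound.

Answer: No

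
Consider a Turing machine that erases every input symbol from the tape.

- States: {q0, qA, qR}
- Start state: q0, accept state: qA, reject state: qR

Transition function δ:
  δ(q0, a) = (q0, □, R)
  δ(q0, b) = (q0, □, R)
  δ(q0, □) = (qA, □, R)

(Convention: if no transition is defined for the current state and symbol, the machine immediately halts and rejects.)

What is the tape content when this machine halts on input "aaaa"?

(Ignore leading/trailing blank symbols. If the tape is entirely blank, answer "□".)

Execution trace:
Initial: [q0]aaaa
Step 1: δ(q0, a) = (q0, □, R) → □[q0]aaa
Step 2: δ(q0, a) = (q0, □, R) → □□[q0]aa
Step 3: δ(q0, a) = (q0, □, R) → □□□[q0]a
Step 4: δ(q0, a) = (q0, □, R) → □□□□[q0]□
Step 5: δ(q0, □) = (qA, □, R) → □□□□□[qA]□

The machine reaches the accept state qA and halts.

Final tape (ignoring leading/trailing blanks): □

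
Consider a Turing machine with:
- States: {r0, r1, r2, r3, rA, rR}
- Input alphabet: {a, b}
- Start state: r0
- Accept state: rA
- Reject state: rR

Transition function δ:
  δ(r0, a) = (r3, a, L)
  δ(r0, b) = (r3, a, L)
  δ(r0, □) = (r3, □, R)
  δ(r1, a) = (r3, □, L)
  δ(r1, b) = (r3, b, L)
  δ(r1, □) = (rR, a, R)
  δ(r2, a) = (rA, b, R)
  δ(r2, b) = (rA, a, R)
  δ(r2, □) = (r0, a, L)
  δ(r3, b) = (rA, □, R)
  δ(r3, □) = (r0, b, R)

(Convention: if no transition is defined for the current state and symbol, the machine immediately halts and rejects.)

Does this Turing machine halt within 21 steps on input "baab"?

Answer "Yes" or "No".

Execution trace:
Initial: [r0]baab
Step 1: δ(r0, b) = (r3, a, L) → [r3]□aaab
Step 2: δ(r3, □) = (r0, b, R) → b[r0]aaab
Step 3: δ(r0, a) = (r3, a, L) → [r3]baaab
Step 4: δ(r3, b) = (rA, □, R) → □[rA]aaab

The machine reaches the accept state rA and halts.
The machine halted after 4 steps (within the 21-step bound).

Answer: Yes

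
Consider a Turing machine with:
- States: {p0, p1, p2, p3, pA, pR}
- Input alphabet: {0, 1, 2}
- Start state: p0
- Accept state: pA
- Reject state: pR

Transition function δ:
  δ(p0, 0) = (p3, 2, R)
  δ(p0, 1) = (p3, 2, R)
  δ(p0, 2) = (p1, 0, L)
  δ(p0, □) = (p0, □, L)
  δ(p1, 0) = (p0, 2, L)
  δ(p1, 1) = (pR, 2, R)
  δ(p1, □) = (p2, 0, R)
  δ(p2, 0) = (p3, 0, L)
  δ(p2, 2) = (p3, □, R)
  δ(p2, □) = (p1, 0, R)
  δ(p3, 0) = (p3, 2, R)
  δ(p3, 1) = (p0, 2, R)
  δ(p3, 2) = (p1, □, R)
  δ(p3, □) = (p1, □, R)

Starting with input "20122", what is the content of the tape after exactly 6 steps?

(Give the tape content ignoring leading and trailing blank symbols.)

Execution trace:
Initial: [p0]20122
Step 1: δ(p0, 2) = (p1, 0, L) → [p1]□00122
Step 2: δ(p1, □) = (p2, 0, R) → 0[p2]00122
Step 3: δ(p2, 0) = (p3, 0, L) → [p3]000122
Step 4: δ(p3, 0) = (p3, 2, R) → 2[p3]00122
Step 5: δ(p3, 0) = (p3, 2, R) → 22[p3]0122
Step 6: δ(p3, 0) = (p3, 2, R) → 222[p3]122

After 6 steps, the tape (ignoring leading/trailing blanks) is: 222122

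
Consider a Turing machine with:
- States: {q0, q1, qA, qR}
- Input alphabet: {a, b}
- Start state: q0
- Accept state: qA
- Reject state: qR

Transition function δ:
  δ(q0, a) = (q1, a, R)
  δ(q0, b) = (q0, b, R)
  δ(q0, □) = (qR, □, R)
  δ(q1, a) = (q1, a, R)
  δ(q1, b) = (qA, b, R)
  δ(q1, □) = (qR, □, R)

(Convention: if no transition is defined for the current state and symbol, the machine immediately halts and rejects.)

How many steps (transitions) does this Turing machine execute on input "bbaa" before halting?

Execution trace:
Initial: [q0]bbaa
Step 1: δ(q0, b) = (q0, b, R) → b[q0]baa
Step 2: δ(q0, b) = (q0, b, R) → bb[q0]aa
Step 3: δ(q0, a) = (q1, a, R) → bba[q1]a
Step 4: δ(q1, a) = (q1, a, R) → bbaa[q1]□
Step 5: δ(q1, □) = (qR, □, R) → bbaa□[qR]□

The machine reaches the reject state qR and halts.

The machine executed 5 steps before halting.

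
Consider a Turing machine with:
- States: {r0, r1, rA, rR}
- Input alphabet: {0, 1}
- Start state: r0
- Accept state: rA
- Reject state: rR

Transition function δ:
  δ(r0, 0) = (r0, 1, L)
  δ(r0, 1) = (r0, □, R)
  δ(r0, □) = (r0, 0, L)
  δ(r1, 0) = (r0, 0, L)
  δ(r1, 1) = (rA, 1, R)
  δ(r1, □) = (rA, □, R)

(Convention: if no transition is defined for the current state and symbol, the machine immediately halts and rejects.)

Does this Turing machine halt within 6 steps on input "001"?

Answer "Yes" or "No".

Execution trace:
Initial: [r0]001
Step 1: δ(r0, 0) = (r0, 1, L) → [r0]□101
Step 2: δ(r0, □) = (r0, 0, L) → [r0]□0101
Step 3: δ(r0, □) = (r0, 0, L) → [r0]□00101
Step 4: δ(r0, □) = (r0, 0, L) → [r0]□000101
Step 5: δ(r0, □) = (r0, 0, L) → [r0]□0000101
Step 6: δ(r0, □) = (r0, 0, L) → [r0]□00000101

The machine has not reached a halting state after 6 steps.
The machine did not halt within the 6-step bound.

Answer: No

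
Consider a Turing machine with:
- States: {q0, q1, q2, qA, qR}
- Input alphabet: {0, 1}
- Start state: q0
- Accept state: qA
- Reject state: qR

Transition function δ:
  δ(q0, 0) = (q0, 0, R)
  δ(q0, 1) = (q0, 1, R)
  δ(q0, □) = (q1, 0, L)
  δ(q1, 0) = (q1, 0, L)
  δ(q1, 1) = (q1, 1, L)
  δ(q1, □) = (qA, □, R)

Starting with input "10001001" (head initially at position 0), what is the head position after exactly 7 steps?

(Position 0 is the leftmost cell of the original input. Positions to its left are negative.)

Execution trace (head position shown):
Step 0: [q0]10001001  (head at position 0)
Step 1: move right → 1[q0]0001001  (head at position 1)
Step 2: move right → 10[q0]001001  (head at position 2)
Step 3: move right → 100[q0]01001  (head at position 3)
Step 4: move right → 1000[q0]1001  (head at position 4)
Step 5: move right → 10001[q0]001  (head at position 5)
Step 6: move right → 100010[q0]01  (head at position 6)
Step 7: move right → 1000100[q0]1  (head at position 7)

After 7 steps, the head is at position 7.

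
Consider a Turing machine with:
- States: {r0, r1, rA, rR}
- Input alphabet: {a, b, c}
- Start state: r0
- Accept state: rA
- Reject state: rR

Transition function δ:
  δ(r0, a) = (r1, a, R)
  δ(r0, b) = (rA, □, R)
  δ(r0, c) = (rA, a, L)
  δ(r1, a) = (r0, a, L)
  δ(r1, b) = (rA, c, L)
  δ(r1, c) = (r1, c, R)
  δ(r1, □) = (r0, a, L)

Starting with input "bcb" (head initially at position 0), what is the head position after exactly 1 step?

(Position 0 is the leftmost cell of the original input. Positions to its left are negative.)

Execution trace (head position shown):
Step 0: [r0]bcb  (head at position 0)
Step 1: move right → □[rA]cb  (head at position 1)

After 1 step, the head is at position 1.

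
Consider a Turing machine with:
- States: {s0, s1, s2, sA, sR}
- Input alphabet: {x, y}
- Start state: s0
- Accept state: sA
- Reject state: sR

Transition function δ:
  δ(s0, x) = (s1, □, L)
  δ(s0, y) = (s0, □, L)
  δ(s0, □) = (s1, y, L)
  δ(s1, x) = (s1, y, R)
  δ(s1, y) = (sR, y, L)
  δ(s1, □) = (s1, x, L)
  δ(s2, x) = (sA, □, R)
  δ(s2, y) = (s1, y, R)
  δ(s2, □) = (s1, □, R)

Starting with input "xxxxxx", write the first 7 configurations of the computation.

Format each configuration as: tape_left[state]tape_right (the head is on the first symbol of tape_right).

Transitions applied:
Step 1: δ(s0, x) = (s1, □, L)
Step 2: δ(s1, □) = (s1, x, L)
Step 3: δ(s1, □) = (s1, x, L)
Step 4: δ(s1, □) = (s1, x, L)
Step 5: δ(s1, □) = (s1, x, L)
Step 6: δ(s1, □) = (s1, x, L)

The first 7 configurations are:
[s0]xxxxxx ⊢ [s1]□□xxxxx ⊢ [s1]□x□xxxxx ⊢ [s1]□xx□xxxxx ⊢ [s1]□xxx□xxxxx ⊢ [s1]□xxxx□xxxxx ⊢ [s1]□xxxxx□xxxxx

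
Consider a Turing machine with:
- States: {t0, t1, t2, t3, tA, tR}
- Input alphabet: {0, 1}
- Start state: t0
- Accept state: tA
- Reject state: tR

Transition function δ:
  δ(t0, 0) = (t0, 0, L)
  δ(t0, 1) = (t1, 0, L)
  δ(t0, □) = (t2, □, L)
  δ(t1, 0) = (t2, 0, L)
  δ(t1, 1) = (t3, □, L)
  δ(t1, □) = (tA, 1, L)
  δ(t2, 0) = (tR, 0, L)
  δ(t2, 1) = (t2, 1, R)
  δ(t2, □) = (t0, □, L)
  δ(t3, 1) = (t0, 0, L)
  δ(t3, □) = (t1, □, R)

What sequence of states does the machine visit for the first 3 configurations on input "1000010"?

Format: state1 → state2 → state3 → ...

Execution trace:
Initial: [t0]1000010
Step 1: δ(t0, 1) = (t1, 0, L) → [t1]□0000010
Step 2: δ(t1, □) = (tA, 1, L) → [tA]□10000010

The machine reaches the accept state tA and halts.

State sequence: t0 → t1 → tA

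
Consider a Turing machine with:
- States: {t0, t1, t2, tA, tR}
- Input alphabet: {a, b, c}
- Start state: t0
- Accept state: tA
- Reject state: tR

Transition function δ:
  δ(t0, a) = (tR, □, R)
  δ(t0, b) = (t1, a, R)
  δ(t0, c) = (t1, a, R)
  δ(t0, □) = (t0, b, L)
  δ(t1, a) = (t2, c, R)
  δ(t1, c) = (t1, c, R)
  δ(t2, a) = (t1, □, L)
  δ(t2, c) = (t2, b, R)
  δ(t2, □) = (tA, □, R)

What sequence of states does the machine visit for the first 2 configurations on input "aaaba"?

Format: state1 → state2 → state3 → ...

Execution trace:
Initial: [t0]aaaba
Step 1: δ(t0, a) = (tR, □, R) → □[tR]aaba

The machine reaches the reject state tR and halts.

State sequence: t0 → tR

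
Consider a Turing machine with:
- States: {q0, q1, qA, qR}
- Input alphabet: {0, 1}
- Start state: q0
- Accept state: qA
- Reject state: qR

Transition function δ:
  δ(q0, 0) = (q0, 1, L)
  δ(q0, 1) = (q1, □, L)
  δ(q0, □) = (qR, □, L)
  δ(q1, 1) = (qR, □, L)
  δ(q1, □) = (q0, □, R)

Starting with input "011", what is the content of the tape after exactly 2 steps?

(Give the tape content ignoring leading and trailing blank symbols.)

Execution trace:
Initial: [q0]011
Step 1: δ(q0, 0) = (q0, 1, L) → [q0]□111
Step 2: δ(q0, □) = (qR, □, L) → [qR]□□111

The machine reaches the reject state qR and halts.

After 2 steps, the tape (ignoring leading/trailing blanks) is: 111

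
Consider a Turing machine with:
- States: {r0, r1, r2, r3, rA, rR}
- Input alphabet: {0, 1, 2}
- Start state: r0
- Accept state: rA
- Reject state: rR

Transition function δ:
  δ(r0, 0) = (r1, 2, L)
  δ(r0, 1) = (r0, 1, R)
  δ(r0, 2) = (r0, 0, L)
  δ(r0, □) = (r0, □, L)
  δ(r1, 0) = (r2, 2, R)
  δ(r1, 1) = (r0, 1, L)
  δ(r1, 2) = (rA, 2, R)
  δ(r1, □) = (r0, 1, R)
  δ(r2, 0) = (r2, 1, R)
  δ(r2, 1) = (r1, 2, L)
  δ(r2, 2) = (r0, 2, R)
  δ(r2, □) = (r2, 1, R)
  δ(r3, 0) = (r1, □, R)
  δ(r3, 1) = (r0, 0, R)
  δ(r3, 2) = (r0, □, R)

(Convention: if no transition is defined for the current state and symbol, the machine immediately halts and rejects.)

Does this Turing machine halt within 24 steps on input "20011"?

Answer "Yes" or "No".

Execution trace:
Initial: [r0]20011
Step 1: δ(r0, 2) = (r0, 0, L) → [r0]□00011
Step 2: δ(r0, □) = (r0, □, L) → [r0]□□00011
Step 3: δ(r0, □) = (r0, □, L) → [r0]□□□00011
Step 4: δ(r0, □) = (r0, □, L) → [r0]□□□□00011
Step 5: δ(r0, □) = (r0, □, L) → [r0]□□□□□00011
Step 6: δ(r0, □) = (r0, □, L) → [r0]□□□□□□00011
Step 7: δ(r0, □) = (r0, □, L) → [r0]□□□□□□□00011
Step 8: δ(r0, □) = (r0, □, L) → [r0]□□□□□□□□00011
Step 9: δ(r0, □) = (r0, □, L) → [r0]□□□□□□□□□00011
Step 10: δ(r0, □) = (r0, □, L) → [r0]□□□□□□□□□□00011
Step 11: δ(r0, □) = (r0, □, L) → [r0]□□□□□□□□□□□00011
Step 12: δ(r0, □) = (r0, □, L) → [r0]□□□□□□□□□□□□00011
Step 13: δ(r0, □) = (r0, □, L) → [r0]□□□□□□□□□□□□□00011
Step 14: δ(r0, □) = (r0, □, L) → [r0]□□□□□□□□□□□□□□00011
Step 15: δ(r0, □) = (r0, □, L) → [r0]□□□□□□□□□□□□□□□00011
Step 16: δ(r0, □) = (r0, □, L) → [r0]□□□□□□□□□□□□□□□□00011
Step 17: δ(r0, □) = (r0, □, L) → [r0]□□□□□□□□□□□□□□□□□00011
Step 18: δ(r0, □) = (r0, □, L) → [r0]□□□□□□□□□□□□□□□□□□00011
Step 19: δ(r0, □) = (r0, □, L) → [r0]□□□□□□□□□□□□□□□□□□□00011
Step 20: δ(r0, □) = (r0, □, L) → [r0]□□□□□□□□□□□□□□□□□□□□00011
Step 21: δ(r0, □) = (r0, □, L) → [r0]□□□□□□□□□□□□□□□□□□□□□00011
Step 22: δ(r0, □) = (r0, □, L) → [r0]□□□□□□□□□□□□□□□□□□□□□□00011
Step 23: δ(r0, □) = (r0, □, L) → [r0]□□□□□□□□□□□□□□□□□□□□□□□00011
Step 24: δ(r0, □) = (r0, □, L) → [r0]□□□□□□□□□□□□□□□□□□□□□□□□00011

The machine has not reached a halting state after 24 steps.
The machine did not halt within the 24-step bound.

Answer: No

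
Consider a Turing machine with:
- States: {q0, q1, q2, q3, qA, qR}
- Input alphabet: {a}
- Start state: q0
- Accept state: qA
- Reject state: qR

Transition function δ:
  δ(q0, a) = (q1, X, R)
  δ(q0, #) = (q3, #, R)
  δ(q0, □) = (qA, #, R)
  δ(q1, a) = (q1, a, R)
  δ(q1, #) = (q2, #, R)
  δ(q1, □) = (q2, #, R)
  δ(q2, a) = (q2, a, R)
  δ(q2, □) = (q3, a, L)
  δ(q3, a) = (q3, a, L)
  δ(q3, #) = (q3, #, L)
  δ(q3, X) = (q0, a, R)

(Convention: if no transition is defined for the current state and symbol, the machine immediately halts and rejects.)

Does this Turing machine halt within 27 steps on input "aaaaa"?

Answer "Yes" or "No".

Execution trace:
Initial: [q0]aaaaa
Step 1: δ(q0, a) = (q1, X, R) → X[q1]aaaa
Step 2: δ(q1, a) = (q1, a, R) → Xa[q1]aaa
Step 3: δ(q1, a) = (q1, a, R) → Xaa[q1]aa
Step 4: δ(q1, a) = (q1, a, R) → Xaaa[q1]a
Step 5: δ(q1, a) = (q1, a, R) → Xaaaa[q1]□
Step 6: δ(q1, □) = (q2, #, R) → Xaaaa#[q2]□
Step 7: δ(q2, □) = (q3, a, L) → Xaaaa[q3]#a
Step 8: δ(q3, #) = (q3, #, L) → Xaaa[q3]a#a
Step 9: δ(q3, a) = (q3, a, L) → Xaa[q3]aa#a
Step 10: δ(q3, a) = (q3, a, L) → Xa[q3]aaa#a
Step 11: δ(q3, a) = (q3, a, L) → X[q3]aaaa#a
Step 12: δ(q3, a) = (q3, a, L) → [q3]Xaaaa#a
Step 13: δ(q3, X) = (q0, a, R) → a[q0]aaaa#a
Step 14: δ(q0, a) = (q1, X, R) → aX[q1]aaa#a
Step 15: δ(q1, a) = (q1, a, R) → aXa[q1]aa#a
Step 16: δ(q1, a) = (q1, a, R) → aXaa[q1]a#a
Step 17: δ(q1, a) = (q1, a, R) → aXaaa[q1]#a
Step 18: δ(q1, #) = (q2, #, R) → aXaaa#[q2]a
Step 19: δ(q2, a) = (q2, a, R) → aXaaa#a[q2]□
Step 20: δ(q2, □) = (q3, a, L) → aXaaa#[q3]aa
Step 21: δ(q3, a) = (q3, a, L) → aXaaa[q3]#aa
Step 22: δ(q3, #) = (q3, #, L) → aXaa[q3]a#aa
Step 23: δ(q3, a) = (q3, a, L) → aXa[q3]aa#aa
Step 24: δ(q3, a) = (q3, a, L) → aX[q3]aaa#aa
Step 25: δ(q3, a) = (q3, a, L) → a[q3]Xaaa#aa
Step 26: δ(q3, X) = (q0, a, R) → aa[q0]aaa#aa
Step 27: δ(q0, a) = (q1, X, R) → aaX[q1]aa#aa

The machine has not reached a halting state after 27 steps.
The machine did not halt within the 27-step bound.

Answer: No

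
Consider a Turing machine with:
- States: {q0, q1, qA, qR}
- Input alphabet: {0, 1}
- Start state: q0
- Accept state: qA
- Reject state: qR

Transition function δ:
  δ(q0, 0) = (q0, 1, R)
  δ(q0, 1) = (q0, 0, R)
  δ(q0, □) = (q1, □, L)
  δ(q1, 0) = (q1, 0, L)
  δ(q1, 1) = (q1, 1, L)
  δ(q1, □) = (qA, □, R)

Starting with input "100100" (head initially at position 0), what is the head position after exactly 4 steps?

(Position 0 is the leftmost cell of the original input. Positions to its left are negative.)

Execution trace (head position shown):
Step 0: [q0]100100  (head at position 0)
Step 1: move right → 0[q0]00100  (head at position 1)
Step 2: move right → 01[q0]0100  (head at position 2)
Step 3: move right → 011[q0]100  (head at position 3)
Step 4: move right → 0110[q0]00  (head at position 4)

After 4 steps, the head is at position 4.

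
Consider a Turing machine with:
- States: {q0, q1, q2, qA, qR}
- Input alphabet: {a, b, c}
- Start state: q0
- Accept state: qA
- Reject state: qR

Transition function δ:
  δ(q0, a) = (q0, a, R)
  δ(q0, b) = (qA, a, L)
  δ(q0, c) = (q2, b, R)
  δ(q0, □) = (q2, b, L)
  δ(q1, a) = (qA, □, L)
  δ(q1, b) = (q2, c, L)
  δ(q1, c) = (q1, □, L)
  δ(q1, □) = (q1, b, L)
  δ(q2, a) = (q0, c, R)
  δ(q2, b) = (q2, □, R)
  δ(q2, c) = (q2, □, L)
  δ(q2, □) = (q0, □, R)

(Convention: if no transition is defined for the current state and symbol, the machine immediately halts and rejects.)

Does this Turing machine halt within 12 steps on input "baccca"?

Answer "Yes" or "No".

Execution trace:
Initial: [q0]baccca
Step 1: δ(q0, b) = (qA, a, L) → [qA]□aaccca

The machine reaches the accept state qA and halts.
The machine halted after 1 step (within the 12-step bound).

Answer: Yes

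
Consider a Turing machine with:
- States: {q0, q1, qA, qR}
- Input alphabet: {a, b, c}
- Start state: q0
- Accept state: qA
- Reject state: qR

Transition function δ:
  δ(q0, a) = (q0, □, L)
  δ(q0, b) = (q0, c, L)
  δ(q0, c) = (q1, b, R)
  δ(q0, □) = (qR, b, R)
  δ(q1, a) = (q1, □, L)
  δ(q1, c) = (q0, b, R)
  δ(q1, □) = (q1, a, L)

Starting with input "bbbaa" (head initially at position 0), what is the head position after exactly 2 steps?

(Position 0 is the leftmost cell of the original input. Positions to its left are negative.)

Execution trace (head position shown):
Step 0: [q0]bbbaa  (head at position 0)
Step 1: move left → [q0]□cbbaa  (head at position -1)
Step 2: move right → b[qR]cbbaa  (head at position 0)

After 2 steps, the head is at position 0.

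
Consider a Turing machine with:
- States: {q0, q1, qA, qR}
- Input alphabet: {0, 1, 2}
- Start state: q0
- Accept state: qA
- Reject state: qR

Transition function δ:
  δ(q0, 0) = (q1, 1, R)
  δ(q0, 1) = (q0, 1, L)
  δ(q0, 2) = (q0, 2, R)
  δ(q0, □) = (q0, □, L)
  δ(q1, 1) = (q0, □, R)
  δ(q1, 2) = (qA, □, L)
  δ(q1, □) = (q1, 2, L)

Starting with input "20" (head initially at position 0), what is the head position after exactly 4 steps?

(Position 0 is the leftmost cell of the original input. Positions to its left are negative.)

Execution trace (head position shown):
Step 0: [q0]20  (head at position 0)
Step 1: move right → 2[q0]0  (head at position 1)
Step 2: move right → 21[q1]□  (head at position 2)
Step 3: move left → 2[q1]12  (head at position 1)
Step 4: move right → 2□[q0]2  (head at position 2)

After 4 steps, the head is at position 2.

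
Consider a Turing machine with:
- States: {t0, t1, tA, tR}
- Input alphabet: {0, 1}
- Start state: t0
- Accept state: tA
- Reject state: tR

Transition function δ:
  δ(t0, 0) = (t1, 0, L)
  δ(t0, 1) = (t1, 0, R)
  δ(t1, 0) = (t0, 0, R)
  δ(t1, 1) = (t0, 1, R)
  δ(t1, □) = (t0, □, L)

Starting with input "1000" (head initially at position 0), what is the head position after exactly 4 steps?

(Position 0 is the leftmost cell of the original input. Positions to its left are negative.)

Execution trace (head position shown):
Step 0: [t0]1000  (head at position 0)
Step 1: move right → 0[t1]000  (head at position 1)
Step 2: move right → 00[t0]00  (head at position 2)
Step 3: move left → 0[t1]000  (head at position 1)
Step 4: move right → 00[t0]00  (head at position 2)

After 4 steps, the head is at position 2.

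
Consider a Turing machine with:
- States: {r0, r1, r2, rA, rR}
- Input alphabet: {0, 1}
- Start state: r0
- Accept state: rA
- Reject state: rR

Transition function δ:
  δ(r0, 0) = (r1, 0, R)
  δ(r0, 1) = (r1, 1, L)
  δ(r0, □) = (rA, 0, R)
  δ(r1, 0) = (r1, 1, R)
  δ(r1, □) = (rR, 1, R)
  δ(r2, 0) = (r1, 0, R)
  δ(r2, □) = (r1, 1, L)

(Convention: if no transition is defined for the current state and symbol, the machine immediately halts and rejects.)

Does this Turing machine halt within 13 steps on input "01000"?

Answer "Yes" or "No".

Execution trace:
Initial: [r0]01000
Step 1: δ(r0, 0) = (r1, 0, R) → 0[r1]1000

No transition is defined for δ(r1, 1). By convention the machine halts and rejects.
The machine halted after 1 step (within the 13-step bound).

Answer: Yes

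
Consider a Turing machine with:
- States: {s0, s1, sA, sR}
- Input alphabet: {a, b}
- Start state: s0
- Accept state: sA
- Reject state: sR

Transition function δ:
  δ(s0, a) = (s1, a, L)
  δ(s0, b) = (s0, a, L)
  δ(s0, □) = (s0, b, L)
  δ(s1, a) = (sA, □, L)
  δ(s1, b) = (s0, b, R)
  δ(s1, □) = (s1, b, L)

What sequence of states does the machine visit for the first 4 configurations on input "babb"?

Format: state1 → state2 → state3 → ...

Execution trace:
Initial: [s0]babb
Step 1: δ(s0, b) = (s0, a, L) → [s0]□aabb
Step 2: δ(s0, □) = (s0, b, L) → [s0]□baabb
Step 3: δ(s0, □) = (s0, b, L) → [s0]□bbaabb

State sequence: s0 → s0 → s0 → s0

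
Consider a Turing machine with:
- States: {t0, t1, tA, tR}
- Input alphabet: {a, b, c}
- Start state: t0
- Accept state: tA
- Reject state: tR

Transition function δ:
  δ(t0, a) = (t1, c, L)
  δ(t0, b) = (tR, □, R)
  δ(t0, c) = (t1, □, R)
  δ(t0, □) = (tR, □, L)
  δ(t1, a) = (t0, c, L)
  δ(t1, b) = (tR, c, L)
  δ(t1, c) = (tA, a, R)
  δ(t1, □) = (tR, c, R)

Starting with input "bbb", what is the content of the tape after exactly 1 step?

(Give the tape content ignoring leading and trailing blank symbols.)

Execution trace:
Initial: [t0]bbb
Step 1: δ(t0, b) = (tR, □, R) → □[tR]bb

The machine reaches the reject state tR and halts.

After 1 step, the tape (ignoring leading/trailing blanks) is: bb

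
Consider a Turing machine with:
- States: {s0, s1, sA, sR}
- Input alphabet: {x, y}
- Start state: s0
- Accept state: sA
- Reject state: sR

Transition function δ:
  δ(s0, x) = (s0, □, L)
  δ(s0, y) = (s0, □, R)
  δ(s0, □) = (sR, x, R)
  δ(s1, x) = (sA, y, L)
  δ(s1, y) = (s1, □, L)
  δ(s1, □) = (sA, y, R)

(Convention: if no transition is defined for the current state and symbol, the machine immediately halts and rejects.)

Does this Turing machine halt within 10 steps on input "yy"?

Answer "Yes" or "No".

Execution trace:
Initial: [s0]yy
Step 1: δ(s0, y) = (s0, □, R) → □[s0]y
Step 2: δ(s0, y) = (s0, □, R) → □□[s0]□
Step 3: δ(s0, □) = (sR, x, R) → □□x[sR]□

The machine reaches the reject state sR and halts.
The machine halted after 3 steps (within the 10-step bound).

Answer: Yes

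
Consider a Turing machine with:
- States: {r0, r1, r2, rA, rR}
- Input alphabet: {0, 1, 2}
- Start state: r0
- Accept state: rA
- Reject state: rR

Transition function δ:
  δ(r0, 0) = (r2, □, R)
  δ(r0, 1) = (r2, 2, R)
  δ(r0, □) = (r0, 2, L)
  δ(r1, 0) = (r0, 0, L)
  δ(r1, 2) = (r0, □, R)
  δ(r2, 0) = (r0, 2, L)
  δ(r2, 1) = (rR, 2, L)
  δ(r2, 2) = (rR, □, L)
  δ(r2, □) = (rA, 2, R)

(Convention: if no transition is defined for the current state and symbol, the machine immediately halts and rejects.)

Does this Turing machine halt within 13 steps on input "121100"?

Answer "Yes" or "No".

Execution trace:
Initial: [r0]121100
Step 1: δ(r0, 1) = (r2, 2, R) → 2[r2]21100
Step 2: δ(r2, 2) = (rR, □, L) → [rR]2□1100

The machine reaches the reject state rR and halts.
The machine halted after 2 steps (within the 13-step bound).

Answer: Yes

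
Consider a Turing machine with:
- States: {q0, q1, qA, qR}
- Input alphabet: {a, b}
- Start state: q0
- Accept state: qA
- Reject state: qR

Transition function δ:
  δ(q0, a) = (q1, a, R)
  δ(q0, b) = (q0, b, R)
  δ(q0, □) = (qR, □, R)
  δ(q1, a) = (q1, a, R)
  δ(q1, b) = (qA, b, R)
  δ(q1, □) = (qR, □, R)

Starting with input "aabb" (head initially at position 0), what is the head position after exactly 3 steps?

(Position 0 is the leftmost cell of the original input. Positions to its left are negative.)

Execution trace (head position shown):
Step 0: [q0]aabb  (head at position 0)
Step 1: move right → a[q1]abb  (head at position 1)
Step 2: move right → aa[q1]bb  (head at position 2)
Step 3: move right → aab[qA]b  (head at position 3)

After 3 steps, the head is at position 3.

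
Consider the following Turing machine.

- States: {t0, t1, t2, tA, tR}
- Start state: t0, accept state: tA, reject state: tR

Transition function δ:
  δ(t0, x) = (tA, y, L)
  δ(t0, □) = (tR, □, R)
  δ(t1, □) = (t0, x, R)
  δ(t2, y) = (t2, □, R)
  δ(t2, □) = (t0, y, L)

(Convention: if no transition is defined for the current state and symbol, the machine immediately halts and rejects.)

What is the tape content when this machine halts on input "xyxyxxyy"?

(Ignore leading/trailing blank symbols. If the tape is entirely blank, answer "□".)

Execution trace:
Initial: [t0]xyxyxxyy
Step 1: δ(t0, x) = (tA, y, L) → [tA]□yyxyxxyy

The machine reaches the accept state tA and halts.

Final tape (ignoring leading/trailing blanks): yyxyxxyy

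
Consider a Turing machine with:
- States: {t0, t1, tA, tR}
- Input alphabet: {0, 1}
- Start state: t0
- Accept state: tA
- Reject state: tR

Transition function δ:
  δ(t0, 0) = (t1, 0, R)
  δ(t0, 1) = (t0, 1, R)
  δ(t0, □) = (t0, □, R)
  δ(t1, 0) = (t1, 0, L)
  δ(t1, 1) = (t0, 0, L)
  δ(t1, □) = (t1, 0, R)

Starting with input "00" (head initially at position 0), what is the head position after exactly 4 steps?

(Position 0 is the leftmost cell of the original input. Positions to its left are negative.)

Execution trace (head position shown):
Step 0: [t0]00  (head at position 0)
Step 1: move right → 0[t1]0  (head at position 1)
Step 2: move left → [t1]00  (head at position 0)
Step 3: move left → [t1]□00  (head at position -1)
Step 4: move right → 0[t1]00  (head at position 0)

After 4 steps, the head is at position 0.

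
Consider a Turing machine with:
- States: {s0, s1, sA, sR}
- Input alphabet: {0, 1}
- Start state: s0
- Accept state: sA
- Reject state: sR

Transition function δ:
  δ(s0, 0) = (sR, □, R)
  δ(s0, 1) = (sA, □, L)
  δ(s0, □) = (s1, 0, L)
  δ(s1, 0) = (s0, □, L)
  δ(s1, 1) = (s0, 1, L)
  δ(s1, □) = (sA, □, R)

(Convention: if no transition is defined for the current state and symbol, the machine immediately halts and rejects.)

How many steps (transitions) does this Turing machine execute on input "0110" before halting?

Execution trace:
Initial: [s0]0110
Step 1: δ(s0, 0) = (sR, □, R) → □[sR]110

The machine reaches the reject state sR and halts.

The machine executed 1 step before halting.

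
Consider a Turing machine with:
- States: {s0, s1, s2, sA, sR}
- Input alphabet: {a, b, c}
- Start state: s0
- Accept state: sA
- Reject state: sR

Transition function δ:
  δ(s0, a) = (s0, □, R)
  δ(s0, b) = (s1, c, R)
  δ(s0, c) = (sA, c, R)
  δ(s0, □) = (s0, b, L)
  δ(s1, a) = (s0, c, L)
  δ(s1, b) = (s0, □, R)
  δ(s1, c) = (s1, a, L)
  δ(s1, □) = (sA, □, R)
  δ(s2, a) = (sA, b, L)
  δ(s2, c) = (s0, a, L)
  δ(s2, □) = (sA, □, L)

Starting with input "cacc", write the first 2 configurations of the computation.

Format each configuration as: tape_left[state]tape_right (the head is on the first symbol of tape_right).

Transitions applied:
Step 1: δ(s0, c) = (sA, c, R)

The first 2 configurations are:
[s0]cacc ⊢ c[sA]acc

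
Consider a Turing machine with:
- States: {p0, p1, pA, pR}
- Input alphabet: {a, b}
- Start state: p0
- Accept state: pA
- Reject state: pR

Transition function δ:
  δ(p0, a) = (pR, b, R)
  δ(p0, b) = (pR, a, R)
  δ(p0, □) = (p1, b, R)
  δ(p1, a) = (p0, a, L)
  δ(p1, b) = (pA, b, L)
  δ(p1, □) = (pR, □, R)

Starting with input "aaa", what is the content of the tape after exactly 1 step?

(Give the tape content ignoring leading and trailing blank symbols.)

Execution trace:
Initial: [p0]aaa
Step 1: δ(p0, a) = (pR, b, R) → b[pR]aa

The machine reaches the reject state pR and halts.

After 1 step, the tape (ignoring leading/trailing blanks) is: baa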